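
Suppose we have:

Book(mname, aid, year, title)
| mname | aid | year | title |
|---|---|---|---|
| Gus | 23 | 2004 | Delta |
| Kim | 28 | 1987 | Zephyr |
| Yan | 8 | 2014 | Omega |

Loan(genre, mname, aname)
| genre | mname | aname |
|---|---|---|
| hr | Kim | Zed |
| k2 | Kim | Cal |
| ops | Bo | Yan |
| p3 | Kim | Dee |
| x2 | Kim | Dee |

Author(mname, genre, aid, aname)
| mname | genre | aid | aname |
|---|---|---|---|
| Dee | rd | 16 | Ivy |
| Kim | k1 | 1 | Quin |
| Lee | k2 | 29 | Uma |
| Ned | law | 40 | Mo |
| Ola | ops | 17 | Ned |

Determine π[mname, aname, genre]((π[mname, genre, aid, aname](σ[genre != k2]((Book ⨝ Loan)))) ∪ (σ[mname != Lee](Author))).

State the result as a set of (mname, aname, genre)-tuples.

{(Dee, Ivy, rd), (Kim, Dee, p3), (Kim, Dee, x2), (Kim, Quin, k1), (Kim, Zed, hr), (Ned, Mo, law), (Ola, Ned, ops)}

Joining Book and Loan on mname yields {(Kim, 28, 1987, Zephyr, hr, Zed), (Kim, 28, 1987, Zephyr, k2, Cal), (Kim, 28, 1987, Zephyr, p3, Dee), (Kim, 28, 1987, Zephyr, x2, Dee)}.
Selection genre != k2: {(Kim, 28, 1987, Zephyr, hr, Zed), (Kim, 28, 1987, Zephyr, p3, Dee), (Kim, 28, 1987, Zephyr, x2, Dee)}
Projecting to mname, genre, aid, aname: {(Kim, hr, 28, Zed), (Kim, p3, 28, Dee), (Kim, x2, 28, Dee)}
Selection mname != Lee: {(Dee, rd, 16, Ivy), (Kim, k1, 1, Quin), (Ned, law, 40, Mo), (Ola, ops, 17, Ned)}
Set union of the two operands is {(Dee, rd, 16, Ivy), (Kim, hr, 28, Zed), (Kim, k1, 1, Quin), (Kim, p3, 28, Dee), (Kim, x2, 28, Dee), (Ned, law, 40, Mo), (Ola, ops, 17, Ned)}.
Projecting to mname, aname, genre: {(Dee, Ivy, rd), (Kim, Dee, p3), (Kim, Dee, x2), (Kim, Quin, k1), (Kim, Zed, hr), (Ned, Mo, law), (Ola, Ned, ops)}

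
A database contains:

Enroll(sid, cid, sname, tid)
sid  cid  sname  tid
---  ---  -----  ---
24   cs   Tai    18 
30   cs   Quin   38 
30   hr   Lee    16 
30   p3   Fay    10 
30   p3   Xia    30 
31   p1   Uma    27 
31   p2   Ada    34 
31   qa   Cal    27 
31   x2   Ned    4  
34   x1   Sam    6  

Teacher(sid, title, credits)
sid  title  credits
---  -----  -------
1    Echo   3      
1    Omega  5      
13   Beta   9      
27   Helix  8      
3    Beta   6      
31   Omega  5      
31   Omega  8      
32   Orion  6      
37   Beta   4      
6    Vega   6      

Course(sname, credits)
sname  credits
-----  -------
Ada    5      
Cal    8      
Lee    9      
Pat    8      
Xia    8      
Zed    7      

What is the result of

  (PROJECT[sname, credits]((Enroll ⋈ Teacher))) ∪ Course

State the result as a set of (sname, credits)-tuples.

Enroll ⋈ Teacher (natural join on sid): {(31, p1, Uma, 27, Omega, 5), (31, p1, Uma, 27, Omega, 8), (31, p2, Ada, 34, Omega, 5), (31, p2, Ada, 34, Omega, 8), (31, qa, Cal, 27, Omega, 5), (31, qa, Cal, 27, Omega, 8), (31, x2, Ned, 4, Omega, 5), (31, x2, Ned, 4, Omega, 8)}
π[sname, credits]: project onto (sname, credits) → {(Ada, 5), (Ada, 8), (Cal, 5), (Cal, 8), (Ned, 5), (Ned, 8), (Uma, 5), (Uma, 8)}
Set union of the two operands is {(Ada, 5), (Ada, 8), (Cal, 5), (Cal, 8), (Lee, 9), (Ned, 5), (Ned, 8), (Pat, 8), (Uma, 5), (Uma, 8), (Xia, 8), (Zed, 7)}.

{(Ada, 5), (Ada, 8), (Cal, 5), (Cal, 8), (Lee, 9), (Ned, 5), (Ned, 8), (Pat, 8), (Uma, 5), (Uma, 8), (Xia, 8), (Zed, 7)}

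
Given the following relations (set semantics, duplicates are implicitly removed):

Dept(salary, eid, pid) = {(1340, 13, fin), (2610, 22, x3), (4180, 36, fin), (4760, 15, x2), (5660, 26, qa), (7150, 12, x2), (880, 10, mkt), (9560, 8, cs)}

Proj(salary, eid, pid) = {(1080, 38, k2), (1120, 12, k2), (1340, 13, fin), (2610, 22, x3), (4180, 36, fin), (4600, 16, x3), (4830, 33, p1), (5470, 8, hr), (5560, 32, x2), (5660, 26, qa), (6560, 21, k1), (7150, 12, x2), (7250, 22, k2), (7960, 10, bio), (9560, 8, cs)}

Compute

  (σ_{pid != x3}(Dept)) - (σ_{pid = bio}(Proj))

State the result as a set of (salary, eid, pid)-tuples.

Selection pid != x3: {(1340, 13, fin), (4180, 36, fin), (4760, 15, x2), (5660, 26, qa), (7150, 12, x2), (880, 10, mkt), (9560, 8, cs)}
Selection pid = bio: {(7960, 10, bio)}
Difference: {(1340, 13, fin), (4180, 36, fin), (4760, 15, x2), (5660, 26, qa), (7150, 12, x2), (880, 10, mkt), (9560, 8, cs)} with {(7960, 10, bio)} → {(1340, 13, fin), (4180, 36, fin), (4760, 15, x2), (5660, 26, qa), (7150, 12, x2), (880, 10, mkt), (9560, 8, cs)}

{(1340, 13, fin), (4180, 36, fin), (4760, 15, x2), (5660, 26, qa), (7150, 12, x2), (880, 10, mkt), (9560, 8, cs)}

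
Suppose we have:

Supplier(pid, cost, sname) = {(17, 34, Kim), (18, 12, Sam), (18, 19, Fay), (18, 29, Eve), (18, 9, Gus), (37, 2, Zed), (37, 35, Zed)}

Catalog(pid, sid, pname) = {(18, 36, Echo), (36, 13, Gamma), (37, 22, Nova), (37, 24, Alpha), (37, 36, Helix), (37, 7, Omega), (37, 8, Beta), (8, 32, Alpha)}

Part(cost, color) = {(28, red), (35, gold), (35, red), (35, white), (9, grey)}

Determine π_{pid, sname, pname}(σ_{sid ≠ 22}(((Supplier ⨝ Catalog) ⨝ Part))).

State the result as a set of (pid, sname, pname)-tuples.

Supplier ⋈ Catalog (natural join on pid): {(18, 12, Sam, 36, Echo), (18, 19, Fay, 36, Echo), (18, 29, Eve, 36, Echo), (18, 9, Gus, 36, Echo), (37, 2, Zed, 22, Nova), (37, 2, Zed, 24, Alpha), (37, 2, Zed, 36, Helix), (37, 2, Zed, 7, Omega), (37, 2, Zed, 8, Beta), (37, 35, Zed, 22, Nova), (37, 35, Zed, 24, Alpha), (37, 35, Zed, 36, Helix), (37, 35, Zed, 7, Omega), (37, 35, Zed, 8, Beta)}
(Supplier ⨝ Catalog) ⋈ Part (natural join on cost): {(18, 9, Gus, 36, Echo, grey), (37, 35, Zed, 22, Nova, gold), (37, 35, Zed, 22, Nova, red), (37, 35, Zed, 22, Nova, white), (37, 35, Zed, 24, Alpha, gold), (37, 35, Zed, 24, Alpha, red), (37, 35, Zed, 24, Alpha, white), (37, 35, Zed, 36, Helix, gold), (37, 35, Zed, 36, Helix, red), (37, 35, Zed, 36, Helix, white), (37, 35, Zed, 7, Omega, gold), (37, 35, Zed, 7, Omega, red), (37, 35, Zed, 7, Omega, white), (37, 35, Zed, 8, Beta, gold), (37, 35, Zed, 8, Beta, red), (37, 35, Zed, 8, Beta, white)}
Filtering on sid ≠ 22 leaves {(18, 9, Gus, 36, Echo, grey), (37, 35, Zed, 24, Alpha, gold), (37, 35, Zed, 24, Alpha, red), (37, 35, Zed, 24, Alpha, white), (37, 35, Zed, 36, Helix, gold), (37, 35, Zed, 36, Helix, red), (37, 35, Zed, 36, Helix, white), (37, 35, Zed, 7, Omega, gold), (37, 35, Zed, 7, Omega, red), (37, 35, Zed, 7, Omega, white), (37, 35, Zed, 8, Beta, gold), (37, 35, Zed, 8, Beta, red), (37, 35, Zed, 8, Beta, white)}.
π[pid, sname, pname]: project onto (pid, sname, pname) (8 duplicate(s) eliminated) → {(18, Gus, Echo), (37, Zed, Alpha), (37, Zed, Beta), (37, Zed, Helix), (37, Zed, Omega)}

{(18, Gus, Echo), (37, Zed, Alpha), (37, Zed, Beta), (37, Zed, Helix), (37, Zed, Omega)}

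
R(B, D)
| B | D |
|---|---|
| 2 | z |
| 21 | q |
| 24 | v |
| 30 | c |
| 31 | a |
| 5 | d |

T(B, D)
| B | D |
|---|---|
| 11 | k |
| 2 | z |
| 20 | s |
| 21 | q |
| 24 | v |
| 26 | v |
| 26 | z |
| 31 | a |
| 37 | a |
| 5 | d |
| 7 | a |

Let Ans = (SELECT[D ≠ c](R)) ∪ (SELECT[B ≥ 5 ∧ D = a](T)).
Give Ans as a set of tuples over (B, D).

σ[D ≠ c]: keep tuples satisfying D ≠ c → {(2, z), (21, q), (24, v), (31, a), (5, d)}
σ[B ≥ 5 ∧ D = a]: keep tuples satisfying B ≥ 5 ∧ D = a → {(31, a), (37, a), (7, a)}
Union: {(2, z), (21, q), (24, v), (31, a), (5, d)} with {(31, a), (37, a), (7, a)} → {(2, z), (21, q), (24, v), (31, a), (37, a), (5, d), (7, a)}

{(2, z), (21, q), (24, v), (31, a), (37, a), (5, d), (7, a)}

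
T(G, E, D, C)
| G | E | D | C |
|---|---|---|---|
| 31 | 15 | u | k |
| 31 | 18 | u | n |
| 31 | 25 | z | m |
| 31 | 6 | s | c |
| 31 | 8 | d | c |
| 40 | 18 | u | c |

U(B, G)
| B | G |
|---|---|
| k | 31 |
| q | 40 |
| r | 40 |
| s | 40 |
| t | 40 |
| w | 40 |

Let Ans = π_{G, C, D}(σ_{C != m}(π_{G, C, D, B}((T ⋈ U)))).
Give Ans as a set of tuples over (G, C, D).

Joining T and U on G yields {(31, 15, u, k, k), (31, 18, u, n, k), (31, 25, z, m, k), (31, 6, s, c, k), (31, 8, d, c, k), (40, 18, u, c, q), (40, 18, u, c, r), (40, 18, u, c, s), (40, 18, u, c, t), (40, 18, u, c, w)}.
Projecting to G, C, D, B: {(31, c, d, k), (31, c, s, k), (31, k, u, k), (31, m, z, k), (31, n, u, k), (40, c, u, q), (40, c, u, r), (40, c, u, s), (40, c, u, t), (40, c, u, w)}
Selection C != m: {(31, c, d, k), (31, c, s, k), (31, k, u, k), (31, n, u, k), (40, c, u, q), (40, c, u, r), (40, c, u, s), (40, c, u, t), (40, c, u, w)}
Projecting to G, C, D (4 duplicate(s) eliminated): {(31, c, d), (31, c, s), (31, k, u), (31, n, u), (40, c, u)}

{(31, c, d), (31, c, s), (31, k, u), (31, n, u), (40, c, u)}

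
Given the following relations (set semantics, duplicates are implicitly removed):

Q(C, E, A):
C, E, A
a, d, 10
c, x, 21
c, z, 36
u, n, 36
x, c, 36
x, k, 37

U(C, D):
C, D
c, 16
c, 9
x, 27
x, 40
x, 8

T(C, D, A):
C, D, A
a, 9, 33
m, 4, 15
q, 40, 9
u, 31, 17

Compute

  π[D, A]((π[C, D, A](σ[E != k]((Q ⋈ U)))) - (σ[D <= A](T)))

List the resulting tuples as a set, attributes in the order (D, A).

{(16, 21), (16, 36), (27, 36), (40, 36), (8, 36), (9, 21), (9, 36)}

Joining Q and U on C yields {(c, x, 21, 16), (c, x, 21, 9), (c, z, 36, 16), (c, z, 36, 9), (x, c, 36, 27), (x, c, 36, 40), (x, c, 36, 8), (x, k, 37, 27), (x, k, 37, 40), (x, k, 37, 8)}.
Apply σ_{E != k}; surviving tuples: {(c, x, 21, 16), (c, x, 21, 9), (c, z, 36, 16), (c, z, 36, 9), (x, c, 36, 27), (x, c, 36, 40), (x, c, 36, 8)}
Projecting to C, D, A: {(c, 16, 21), (c, 16, 36), (c, 9, 21), (c, 9, 36), (x, 27, 36), (x, 40, 36), (x, 8, 36)}
Apply σ_{D <= A}; surviving tuples: {(a, 9, 33), (m, 4, 15)}
Set difference of the two operands is {(c, 16, 21), (c, 16, 36), (c, 9, 21), (c, 9, 36), (x, 27, 36), (x, 40, 36), (x, 8, 36)}.
Projecting to D, A: {(16, 21), (16, 36), (27, 36), (40, 36), (8, 36), (9, 21), (9, 36)}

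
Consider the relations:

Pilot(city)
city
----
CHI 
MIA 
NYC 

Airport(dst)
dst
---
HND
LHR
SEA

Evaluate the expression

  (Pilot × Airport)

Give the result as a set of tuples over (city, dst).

{(CHI, HND), (CHI, LHR), (CHI, SEA), (MIA, HND), (MIA, LHR), (MIA, SEA), (NYC, HND), (NYC, LHR), (NYC, SEA)}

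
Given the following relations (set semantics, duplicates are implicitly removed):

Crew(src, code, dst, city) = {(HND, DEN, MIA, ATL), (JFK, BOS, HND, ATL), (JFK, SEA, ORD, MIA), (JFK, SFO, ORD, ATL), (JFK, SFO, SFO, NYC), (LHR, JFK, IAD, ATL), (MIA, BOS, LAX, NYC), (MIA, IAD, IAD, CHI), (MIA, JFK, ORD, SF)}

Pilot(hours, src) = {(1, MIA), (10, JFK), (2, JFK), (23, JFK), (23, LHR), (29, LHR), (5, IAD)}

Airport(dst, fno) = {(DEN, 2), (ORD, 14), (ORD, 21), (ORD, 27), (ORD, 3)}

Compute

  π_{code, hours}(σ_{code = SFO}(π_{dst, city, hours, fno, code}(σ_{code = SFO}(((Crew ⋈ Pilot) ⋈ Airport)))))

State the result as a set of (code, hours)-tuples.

{(SFO, 10), (SFO, 2), (SFO, 23)}

Joining Crew and Pilot on src yields {(JFK, BOS, HND, ATL, 10), (JFK, BOS, HND, ATL, 2), (JFK, BOS, HND, ATL, 23), (JFK, SEA, ORD, MIA, 10), (JFK, SEA, ORD, MIA, 2), (JFK, SEA, ORD, MIA, 23), (JFK, SFO, ORD, ATL, 10), (JFK, SFO, ORD, ATL, 2), (JFK, SFO, ORD, ATL, 23), (JFK, SFO, SFO, NYC, 10), (JFK, SFO, SFO, NYC, 2), (JFK, SFO, SFO, NYC, 23), (LHR, JFK, IAD, ATL, 23), (LHR, JFK, IAD, ATL, 29), (MIA, BOS, LAX, NYC, 1), (MIA, IAD, IAD, CHI, 1), (MIA, JFK, ORD, SF, 1)}.
Joining (Crew ⋈ Pilot) and Airport on dst yields {(JFK, SEA, ORD, MIA, 10, 14), (JFK, SEA, ORD, MIA, 10, 21), (JFK, SEA, ORD, MIA, 10, 27), (JFK, SEA, ORD, MIA, 10, 3), (JFK, SEA, ORD, MIA, 2, 14), (JFK, SEA, ORD, MIA, 2, 21), (JFK, SEA, ORD, MIA, 2, 27), (JFK, SEA, ORD, MIA, 2, 3), (JFK, SEA, ORD, MIA, 23, 14), (JFK, SEA, ORD, MIA, 23, 21), (JFK, SEA, ORD, MIA, 23, 27), (JFK, SEA, ORD, MIA, 23, 3), (JFK, SFO, ORD, ATL, 10, 14), (JFK, SFO, ORD, ATL, 10, 21), (JFK, SFO, ORD, ATL, 10, 27), (JFK, SFO, ORD, ATL, 10, 3), (JFK, SFO, ORD, ATL, 2, 14), (JFK, SFO, ORD, ATL, 2, 21), (JFK, SFO, ORD, ATL, 2, 27), (JFK, SFO, ORD, ATL, 2, 3), (JFK, SFO, ORD, ATL, 23, 14), (JFK, SFO, ORD, ATL, 23, 21), (JFK, SFO, ORD, ATL, 23, 27), (JFK, SFO, ORD, ATL, 23, 3), (MIA, JFK, ORD, SF, 1, 14), (MIA, JFK, ORD, SF, 1, 21), (MIA, JFK, ORD, SF, 1, 27), (MIA, JFK, ORD, SF, 1, 3)}.
Selection code = SFO: {(JFK, SFO, ORD, ATL, 10, 14), (JFK, SFO, ORD, ATL, 10, 21), (JFK, SFO, ORD, ATL, 10, 27), (JFK, SFO, ORD, ATL, 10, 3), (JFK, SFO, ORD, ATL, 2, 14), (JFK, SFO, ORD, ATL, 2, 21), (JFK, SFO, ORD, ATL, 2, 27), (JFK, SFO, ORD, ATL, 2, 3), (JFK, SFO, ORD, ATL, 23, 14), (JFK, SFO, ORD, ATL, 23, 21), (JFK, SFO, ORD, ATL, 23, 27), (JFK, SFO, ORD, ATL, 23, 3)}
Keep only column(s) dst, city, hours, fno, code: {(ORD, ATL, 10, 14, SFO), (ORD, ATL, 10, 21, SFO), (ORD, ATL, 10, 27, SFO), (ORD, ATL, 10, 3, SFO), (ORD, ATL, 2, 14, SFO), (ORD, ATL, 2, 21, SFO), (ORD, ATL, 2, 27, SFO), (ORD, ATL, 2, 3, SFO), (ORD, ATL, 23, 14, SFO), (ORD, ATL, 23, 21, SFO), (ORD, ATL, 23, 27, SFO), (ORD, ATL, 23, 3, SFO)}
Selection code = SFO: {(ORD, ATL, 10, 14, SFO), (ORD, ATL, 10, 21, SFO), (ORD, ATL, 10, 27, SFO), (ORD, ATL, 10, 3, SFO), (ORD, ATL, 2, 14, SFO), (ORD, ATL, 2, 21, SFO), (ORD, ATL, 2, 27, SFO), (ORD, ATL, 2, 3, SFO), (ORD, ATL, 23, 14, SFO), (ORD, ATL, 23, 21, SFO), (ORD, ATL, 23, 27, SFO), (ORD, ATL, 23, 3, SFO)}
Keep only column(s) code, hours (9 duplicate(s) eliminated): {(SFO, 10), (SFO, 2), (SFO, 23)}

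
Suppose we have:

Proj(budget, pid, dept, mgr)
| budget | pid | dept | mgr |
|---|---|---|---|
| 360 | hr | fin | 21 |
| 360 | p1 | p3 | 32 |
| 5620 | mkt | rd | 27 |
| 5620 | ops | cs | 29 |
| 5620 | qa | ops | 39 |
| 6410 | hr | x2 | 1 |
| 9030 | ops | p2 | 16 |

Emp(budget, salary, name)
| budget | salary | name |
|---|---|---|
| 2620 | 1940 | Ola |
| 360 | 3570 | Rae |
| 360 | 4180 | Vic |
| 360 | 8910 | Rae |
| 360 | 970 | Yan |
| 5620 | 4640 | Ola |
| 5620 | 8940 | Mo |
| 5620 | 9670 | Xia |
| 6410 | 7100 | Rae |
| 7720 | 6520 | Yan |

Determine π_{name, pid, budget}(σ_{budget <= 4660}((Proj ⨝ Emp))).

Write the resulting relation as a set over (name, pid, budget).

Proj ⋈ Emp (natural join on budget): {(360, hr, fin, 21, 3570, Rae), (360, hr, fin, 21, 4180, Vic), (360, hr, fin, 21, 8910, Rae), (360, hr, fin, 21, 970, Yan), (360, p1, p3, 32, 3570, Rae), (360, p1, p3, 32, 4180, Vic), (360, p1, p3, 32, 8910, Rae), (360, p1, p3, 32, 970, Yan), (5620, mkt, rd, 27, 4640, Ola), (5620, mkt, rd, 27, 8940, Mo), (5620, mkt, rd, 27, 9670, Xia), (5620, ops, cs, 29, 4640, Ola), (5620, ops, cs, 29, 8940, Mo), (5620, ops, cs, 29, 9670, Xia), (5620, qa, ops, 39, 4640, Ola), (5620, qa, ops, 39, 8940, Mo), (5620, qa, ops, 39, 9670, Xia), (6410, hr, x2, 1, 7100, Rae)}
σ[budget <= 4660]: keep tuples satisfying budget <= 4660 → {(360, hr, fin, 21, 3570, Rae), (360, hr, fin, 21, 4180, Vic), (360, hr, fin, 21, 8910, Rae), (360, hr, fin, 21, 970, Yan), (360, p1, p3, 32, 3570, Rae), (360, p1, p3, 32, 4180, Vic), (360, p1, p3, 32, 8910, Rae), (360, p1, p3, 32, 970, Yan)}
Projecting to name, pid, budget (2 duplicate(s) eliminated): {(Rae, hr, 360), (Rae, p1, 360), (Vic, hr, 360), (Vic, p1, 360), (Yan, hr, 360), (Yan, p1, 360)}

{(Rae, hr, 360), (Rae, p1, 360), (Vic, hr, 360), (Vic, p1, 360), (Yan, hr, 360), (Yan, p1, 360)}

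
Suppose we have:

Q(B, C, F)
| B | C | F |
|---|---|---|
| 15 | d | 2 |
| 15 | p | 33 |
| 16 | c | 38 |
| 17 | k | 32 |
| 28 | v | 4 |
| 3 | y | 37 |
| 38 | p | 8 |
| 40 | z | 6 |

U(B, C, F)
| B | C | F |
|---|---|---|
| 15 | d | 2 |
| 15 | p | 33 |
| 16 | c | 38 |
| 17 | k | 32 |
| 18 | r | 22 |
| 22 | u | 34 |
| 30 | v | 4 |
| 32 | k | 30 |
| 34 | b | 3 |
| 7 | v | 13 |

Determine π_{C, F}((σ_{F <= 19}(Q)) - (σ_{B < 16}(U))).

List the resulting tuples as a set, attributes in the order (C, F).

{(p, 8), (v, 4), (z, 6)}

Apply σ_{F <= 19}; surviving tuples: {(15, d, 2), (28, v, 4), (38, p, 8), (40, z, 6)}
Apply σ_{B < 16}; surviving tuples: {(15, d, 2), (15, p, 33), (7, v, 13)}
Difference: {(15, d, 2), (28, v, 4), (38, p, 8), (40, z, 6)} with {(15, d, 2), (15, p, 33), (7, v, 13)} → {(28, v, 4), (38, p, 8), (40, z, 6)}
π[C, F]: project onto (C, F) → {(p, 8), (v, 4), (z, 6)}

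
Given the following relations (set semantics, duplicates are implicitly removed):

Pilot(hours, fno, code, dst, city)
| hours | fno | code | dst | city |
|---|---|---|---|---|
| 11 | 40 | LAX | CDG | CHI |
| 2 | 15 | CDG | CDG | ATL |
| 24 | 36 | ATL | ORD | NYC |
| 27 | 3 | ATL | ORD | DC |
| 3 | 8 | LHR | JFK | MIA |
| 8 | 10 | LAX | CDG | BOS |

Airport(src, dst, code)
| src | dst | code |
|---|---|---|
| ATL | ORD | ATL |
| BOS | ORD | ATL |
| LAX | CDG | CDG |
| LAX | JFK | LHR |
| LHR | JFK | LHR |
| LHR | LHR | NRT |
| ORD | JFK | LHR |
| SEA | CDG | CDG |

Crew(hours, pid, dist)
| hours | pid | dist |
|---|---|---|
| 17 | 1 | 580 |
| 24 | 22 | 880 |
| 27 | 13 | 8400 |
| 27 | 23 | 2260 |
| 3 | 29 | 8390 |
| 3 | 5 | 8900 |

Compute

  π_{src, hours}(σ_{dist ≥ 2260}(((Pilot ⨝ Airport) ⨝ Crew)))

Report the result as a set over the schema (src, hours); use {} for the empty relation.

Joining Pilot and Airport on code, dst yields {(2, 15, CDG, CDG, ATL, LAX), (2, 15, CDG, CDG, ATL, SEA), (24, 36, ATL, ORD, NYC, ATL), (24, 36, ATL, ORD, NYC, BOS), (27, 3, ATL, ORD, DC, ATL), (27, 3, ATL, ORD, DC, BOS), (3, 8, LHR, JFK, MIA, LAX), (3, 8, LHR, JFK, MIA, LHR), (3, 8, LHR, JFK, MIA, ORD)}.
Joining (Pilot ⨝ Airport) and Crew on hours yields {(24, 36, ATL, ORD, NYC, ATL, 22, 880), (24, 36, ATL, ORD, NYC, BOS, 22, 880), (27, 3, ATL, ORD, DC, ATL, 13, 8400), (27, 3, ATL, ORD, DC, ATL, 23, 2260), (27, 3, ATL, ORD, DC, BOS, 13, 8400), (27, 3, ATL, ORD, DC, BOS, 23, 2260), (3, 8, LHR, JFK, MIA, LAX, 29, 8390), (3, 8, LHR, JFK, MIA, LAX, 5, 8900), (3, 8, LHR, JFK, MIA, LHR, 29, 8390), (3, 8, LHR, JFK, MIA, LHR, 5, 8900), (3, 8, LHR, JFK, MIA, ORD, 29, 8390), (3, 8, LHR, JFK, MIA, ORD, 5, 8900)}.
Selection dist ≥ 2260: {(27, 3, ATL, ORD, DC, ATL, 13, 8400), (27, 3, ATL, ORD, DC, ATL, 23, 2260), (27, 3, ATL, ORD, DC, BOS, 13, 8400), (27, 3, ATL, ORD, DC, BOS, 23, 2260), (3, 8, LHR, JFK, MIA, LAX, 29, 8390), (3, 8, LHR, JFK, MIA, LAX, 5, 8900), (3, 8, LHR, JFK, MIA, LHR, 29, 8390), (3, 8, LHR, JFK, MIA, LHR, 5, 8900), (3, 8, LHR, JFK, MIA, ORD, 29, 8390), (3, 8, LHR, JFK, MIA, ORD, 5, 8900)}
Keep only column(s) src, hours (5 duplicate(s) eliminated): {(ATL, 27), (BOS, 27), (LAX, 3), (LHR, 3), (ORD, 3)}

{(ATL, 27), (BOS, 27), (LAX, 3), (LHR, 3), (ORD, 3)}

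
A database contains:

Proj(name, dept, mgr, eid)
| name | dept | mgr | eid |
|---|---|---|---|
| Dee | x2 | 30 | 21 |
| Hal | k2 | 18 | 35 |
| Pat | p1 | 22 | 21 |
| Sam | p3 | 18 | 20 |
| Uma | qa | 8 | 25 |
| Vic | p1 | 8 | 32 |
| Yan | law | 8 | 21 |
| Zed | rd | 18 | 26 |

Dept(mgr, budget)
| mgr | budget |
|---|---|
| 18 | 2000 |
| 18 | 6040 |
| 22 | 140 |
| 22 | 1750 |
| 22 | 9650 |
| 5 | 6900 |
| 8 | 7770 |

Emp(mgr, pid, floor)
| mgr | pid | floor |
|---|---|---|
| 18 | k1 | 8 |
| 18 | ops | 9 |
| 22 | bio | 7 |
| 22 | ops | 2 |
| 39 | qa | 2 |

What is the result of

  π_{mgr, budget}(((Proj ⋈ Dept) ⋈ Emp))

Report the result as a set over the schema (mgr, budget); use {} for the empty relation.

Proj ⋈ Dept (natural join on mgr): {(Hal, k2, 18, 35, 2000), (Hal, k2, 18, 35, 6040), (Pat, p1, 22, 21, 140), (Pat, p1, 22, 21, 1750), (Pat, p1, 22, 21, 9650), (Sam, p3, 18, 20, 2000), (Sam, p3, 18, 20, 6040), (Uma, qa, 8, 25, 7770), (Vic, p1, 8, 32, 7770), (Yan, law, 8, 21, 7770), (Zed, rd, 18, 26, 2000), (Zed, rd, 18, 26, 6040)}
(Proj ⋈ Dept) ⋈ Emp (natural join on mgr): {(Hal, k2, 18, 35, 2000, k1, 8), (Hal, k2, 18, 35, 2000, ops, 9), (Hal, k2, 18, 35, 6040, k1, 8), (Hal, k2, 18, 35, 6040, ops, 9), (Pat, p1, 22, 21, 140, bio, 7), (Pat, p1, 22, 21, 140, ops, 2), (Pat, p1, 22, 21, 1750, bio, 7), (Pat, p1, 22, 21, 1750, ops, 2), (Pat, p1, 22, 21, 9650, bio, 7), (Pat, p1, 22, 21, 9650, ops, 2), (Sam, p3, 18, 20, 2000, k1, 8), (Sam, p3, 18, 20, 2000, ops, 9), (Sam, p3, 18, 20, 6040, k1, 8), (Sam, p3, 18, 20, 6040, ops, 9), (Zed, rd, 18, 26, 2000, k1, 8), (Zed, rd, 18, 26, 2000, ops, 9), (Zed, rd, 18, 26, 6040, k1, 8), (Zed, rd, 18, 26, 6040, ops, 9)}
Keep only column(s) mgr, budget (13 duplicate(s) eliminated): {(18, 2000), (18, 6040), (22, 140), (22, 1750), (22, 9650)}

{(18, 2000), (18, 6040), (22, 140), (22, 1750), (22, 9650)}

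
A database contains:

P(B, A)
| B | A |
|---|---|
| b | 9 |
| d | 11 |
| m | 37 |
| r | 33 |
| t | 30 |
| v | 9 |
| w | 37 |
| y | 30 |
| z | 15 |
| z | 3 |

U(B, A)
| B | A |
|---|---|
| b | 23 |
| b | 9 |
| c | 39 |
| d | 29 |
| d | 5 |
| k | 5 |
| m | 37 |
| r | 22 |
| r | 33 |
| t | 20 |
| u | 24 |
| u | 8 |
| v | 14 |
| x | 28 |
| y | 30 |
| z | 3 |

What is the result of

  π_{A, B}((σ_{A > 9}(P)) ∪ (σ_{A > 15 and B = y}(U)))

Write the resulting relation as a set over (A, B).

{(11, d), (15, z), (30, t), (30, y), (33, r), (37, m), (37, w)}

σ[A > 9]: keep tuples satisfying A > 9 → {(d, 11), (m, 37), (r, 33), (t, 30), (w, 37), (y, 30), (z, 15)}
σ[A > 15 and B = y]: keep tuples satisfying A > 15 and B = y → {(y, 30)}
Taking the union: {(d, 11), (m, 37), (r, 33), (t, 30), (w, 37), (y, 30), (z, 15)}
π_{A, B} gives {(11, d), (15, z), (30, t), (30, y), (33, r), (37, m), (37, w)}.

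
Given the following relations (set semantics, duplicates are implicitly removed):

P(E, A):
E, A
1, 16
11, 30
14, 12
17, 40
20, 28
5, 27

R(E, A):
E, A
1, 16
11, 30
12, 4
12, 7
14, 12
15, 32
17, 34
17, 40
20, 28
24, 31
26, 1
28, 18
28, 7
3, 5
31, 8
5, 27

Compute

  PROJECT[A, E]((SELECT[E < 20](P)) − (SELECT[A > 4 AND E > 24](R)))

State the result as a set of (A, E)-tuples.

{(12, 14), (16, 1), (27, 5), (30, 11), (40, 17)}

Selection E < 20: {(1, 16), (11, 30), (14, 12), (17, 40), (5, 27)}
Selection A > 4 AND E > 24: {(28, 18), (28, 7), (31, 8)}
Taking the difference: {(1, 16), (11, 30), (14, 12), (17, 40), (5, 27)}
Projecting to A, E: {(12, 14), (16, 1), (27, 5), (30, 11), (40, 17)}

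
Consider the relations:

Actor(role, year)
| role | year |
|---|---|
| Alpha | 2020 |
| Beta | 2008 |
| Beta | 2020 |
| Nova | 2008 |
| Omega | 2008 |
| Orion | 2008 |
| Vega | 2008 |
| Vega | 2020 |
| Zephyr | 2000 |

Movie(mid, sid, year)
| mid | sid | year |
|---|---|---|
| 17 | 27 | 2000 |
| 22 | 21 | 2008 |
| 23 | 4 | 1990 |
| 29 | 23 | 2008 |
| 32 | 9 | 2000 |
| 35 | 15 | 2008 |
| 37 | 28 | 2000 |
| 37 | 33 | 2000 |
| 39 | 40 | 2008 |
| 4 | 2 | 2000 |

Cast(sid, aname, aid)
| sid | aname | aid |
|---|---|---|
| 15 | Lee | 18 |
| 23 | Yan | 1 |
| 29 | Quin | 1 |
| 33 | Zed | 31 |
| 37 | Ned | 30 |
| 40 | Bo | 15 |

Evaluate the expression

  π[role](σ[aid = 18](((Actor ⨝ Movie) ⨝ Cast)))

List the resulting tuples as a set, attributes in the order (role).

{Beta, Nova, Omega, Orion, Vega}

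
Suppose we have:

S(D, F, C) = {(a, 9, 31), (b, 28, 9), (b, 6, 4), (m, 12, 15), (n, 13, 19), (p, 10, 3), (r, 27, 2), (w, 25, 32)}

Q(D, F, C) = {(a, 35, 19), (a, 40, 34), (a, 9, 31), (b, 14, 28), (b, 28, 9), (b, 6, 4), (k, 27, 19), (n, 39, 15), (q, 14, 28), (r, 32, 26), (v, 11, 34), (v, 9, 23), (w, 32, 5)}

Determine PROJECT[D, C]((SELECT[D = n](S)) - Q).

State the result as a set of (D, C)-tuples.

{(n, 19)}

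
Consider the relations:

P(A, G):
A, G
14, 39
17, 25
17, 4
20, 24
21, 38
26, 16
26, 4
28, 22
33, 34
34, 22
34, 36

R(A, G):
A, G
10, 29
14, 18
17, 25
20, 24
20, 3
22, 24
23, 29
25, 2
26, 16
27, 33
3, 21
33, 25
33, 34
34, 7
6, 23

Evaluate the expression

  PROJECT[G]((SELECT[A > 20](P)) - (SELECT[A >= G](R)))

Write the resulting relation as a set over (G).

Filtering on A > 20 leaves {(21, 38), (26, 16), (26, 4), (28, 22), (33, 34), (34, 22), (34, 36)}.
Filtering on A >= G leaves {(20, 3), (25, 2), (26, 16), (33, 25), (34, 7)}.
Set difference of the two operands is {(21, 38), (26, 4), (28, 22), (33, 34), (34, 22), (34, 36)}.
π[G]: project onto (G) (1 duplicate(s) eliminated) → {22, 34, 36, 38, 4}

{22, 34, 36, 38, 4}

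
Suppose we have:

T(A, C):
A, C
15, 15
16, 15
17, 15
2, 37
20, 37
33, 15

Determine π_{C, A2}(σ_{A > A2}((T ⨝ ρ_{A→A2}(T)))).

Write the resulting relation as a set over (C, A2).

ρ[A→A2]: schema becomes (A2, C); tuples unchanged.
T ⋈ ρ_{A→A2}(T) (natural join on C): {(15, 15, 15), (15, 15, 16), (15, 15, 17), (15, 15, 33), (16, 15, 15), (16, 15, 16), (16, 15, 17), (16, 15, 33), (17, 15, 15), (17, 15, 16), (17, 15, 17), (17, 15, 33), (2, 37, 2), (2, 37, 20), (20, 37, 2), (20, 37, 20), (33, 15, 15), (33, 15, 16), (33, 15, 17), (33, 15, 33)}
Apply σ_{A > A2}; surviving tuples: {(16, 15, 15), (17, 15, 15), (17, 15, 16), (20, 37, 2), (33, 15, 15), (33, 15, 16), (33, 15, 17)}
π[C, A2]: project onto (C, A2) (3 duplicate(s) eliminated) → {(15, 15), (15, 16), (15, 17), (37, 2)}

{(15, 15), (15, 16), (15, 17), (37, 2)}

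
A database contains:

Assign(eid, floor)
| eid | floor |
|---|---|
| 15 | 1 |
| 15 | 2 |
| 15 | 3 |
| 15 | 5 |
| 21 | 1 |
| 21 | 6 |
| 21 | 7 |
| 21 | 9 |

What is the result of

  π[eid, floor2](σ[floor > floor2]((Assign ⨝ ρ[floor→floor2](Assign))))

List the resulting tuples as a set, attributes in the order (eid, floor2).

{(15, 1), (15, 2), (15, 3), (21, 1), (21, 6), (21, 7)}

ρ[floor→floor2]: schema becomes (eid, floor2); tuples unchanged.
Joining Assign and ρ[floor→floor2](Assign) on eid yields {(15, 1, 1), (15, 1, 2), (15, 1, 3), (15, 1, 5), (15, 2, 1), (15, 2, 2), (15, 2, 3), (15, 2, 5), (15, 3, 1), (15, 3, 2), (15, 3, 3), (15, 3, 5), (15, 5, 1), (15, 5, 2), (15, 5, 3), (15, 5, 5), (21, 1, 1), (21, 1, 6), (21, 1, 7), (21, 1, 9), (21, 6, 1), (21, 6, 6), (21, 6, 7), (21, 6, 9), (21, 7, 1), (21, 7, 6), (21, 7, 7), (21, 7, 9), (21, 9, 1), (21, 9, 6), (21, 9, 7), (21, 9, 9)}.
Selection floor > floor2: {(15, 2, 1), (15, 3, 1), (15, 3, 2), (15, 5, 1), (15, 5, 2), (15, 5, 3), (21, 6, 1), (21, 7, 1), (21, 7, 6), (21, 9, 1), (21, 9, 6), (21, 9, 7)}
Projecting to eid, floor2 (6 duplicate(s) eliminated): {(15, 1), (15, 2), (15, 3), (21, 1), (21, 6), (21, 7)}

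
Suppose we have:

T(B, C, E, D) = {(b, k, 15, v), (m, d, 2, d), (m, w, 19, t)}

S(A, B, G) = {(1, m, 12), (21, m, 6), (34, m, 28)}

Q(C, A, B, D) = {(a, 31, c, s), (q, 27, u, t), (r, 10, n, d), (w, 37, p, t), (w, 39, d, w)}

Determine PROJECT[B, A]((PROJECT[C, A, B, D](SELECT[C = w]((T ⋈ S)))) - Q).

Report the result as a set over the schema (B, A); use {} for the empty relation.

Natural join on B: {(m, d, 2, d, 1, 12), (m, d, 2, d, 21, 6), (m, d, 2, d, 34, 28), (m, w, 19, t, 1, 12), (m, w, 19, t, 21, 6), (m, w, 19, t, 34, 28)}
σ[C = w]: keep tuples satisfying C = w → {(m, w, 19, t, 1, 12), (m, w, 19, t, 21, 6), (m, w, 19, t, 34, 28)}
π[C, A, B, D]: project onto (C, A, B, D) → {(w, 1, m, t), (w, 21, m, t), (w, 34, m, t)}
Difference: {(w, 1, m, t), (w, 21, m, t), (w, 34, m, t)} with {(a, 31, c, s), (q, 27, u, t), (r, 10, n, d), (w, 37, p, t), (w, 39, d, w)} → {(w, 1, m, t), (w, 21, m, t), (w, 34, m, t)}
π[B, A]: project onto (B, A) → {(m, 1), (m, 21), (m, 34)}

{(m, 1), (m, 21), (m, 34)}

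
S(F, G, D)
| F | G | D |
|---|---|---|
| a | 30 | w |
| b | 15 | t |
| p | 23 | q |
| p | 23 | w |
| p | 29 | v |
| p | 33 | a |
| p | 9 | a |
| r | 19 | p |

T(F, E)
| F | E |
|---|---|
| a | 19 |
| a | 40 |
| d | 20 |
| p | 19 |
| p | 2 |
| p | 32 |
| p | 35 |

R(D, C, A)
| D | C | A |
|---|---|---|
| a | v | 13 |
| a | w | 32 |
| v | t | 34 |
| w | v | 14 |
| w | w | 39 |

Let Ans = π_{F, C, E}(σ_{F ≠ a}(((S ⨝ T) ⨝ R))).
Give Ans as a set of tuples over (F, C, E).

Joining S and T on F yields {(a, 30, w, 19), (a, 30, w, 40), (p, 23, q, 19), (p, 23, q, 2), (p, 23, q, 32), (p, 23, q, 35), (p, 23, w, 19), (p, 23, w, 2), (p, 23, w, 32), (p, 23, w, 35), (p, 29, v, 19), (p, 29, v, 2), (p, 29, v, 32), (p, 29, v, 35), (p, 33, a, 19), (p, 33, a, 2), (p, 33, a, 32), (p, 33, a, 35), (p, 9, a, 19), (p, 9, a, 2), (p, 9, a, 32), (p, 9, a, 35)}.
Joining (S ⨝ T) and R on D yields {(a, 30, w, 19, v, 14), (a, 30, w, 19, w, 39), (a, 30, w, 40, v, 14), (a, 30, w, 40, w, 39), (p, 23, w, 19, v, 14), (p, 23, w, 19, w, 39), (p, 23, w, 2, v, 14), (p, 23, w, 2, w, 39), (p, 23, w, 32, v, 14), (p, 23, w, 32, w, 39), (p, 23, w, 35, v, 14), (p, 23, w, 35, w, 39), (p, 29, v, 19, t, 34), (p, 29, v, 2, t, 34), (p, 29, v, 32, t, 34), (p, 29, v, 35, t, 34), (p, 33, a, 19, v, 13), (p, 33, a, 19, w, 32), (p, 33, a, 2, v, 13), (p, 33, a, 2, w, 32), (p, 33, a, 32, v, 13), (p, 33, a, 32, w, 32), (p, 33, a, 35, v, 13), (p, 33, a, 35, w, 32), (p, 9, a, 19, v, 13), (p, 9, a, 19, w, 32), (p, 9, a, 2, v, 13), (p, 9, a, 2, w, 32), (p, 9, a, 32, v, 13), (p, 9, a, 32, w, 32), (p, 9, a, 35, v, 13), (p, 9, a, 35, w, 32)}.
σ[F ≠ a]: keep tuples satisfying F ≠ a → {(p, 23, w, 19, v, 14), (p, 23, w, 19, w, 39), (p, 23, w, 2, v, 14), (p, 23, w, 2, w, 39), (p, 23, w, 32, v, 14), (p, 23, w, 32, w, 39), (p, 23, w, 35, v, 14), (p, 23, w, 35, w, 39), (p, 29, v, 19, t, 34), (p, 29, v, 2, t, 34), (p, 29, v, 32, t, 34), (p, 29, v, 35, t, 34), (p, 33, a, 19, v, 13), (p, 33, a, 19, w, 32), (p, 33, a, 2, v, 13), (p, 33, a, 2, w, 32), (p, 33, a, 32, v, 13), (p, 33, a, 32, w, 32), (p, 33, a, 35, v, 13), (p, 33, a, 35, w, 32), (p, 9, a, 19, v, 13), (p, 9, a, 19, w, 32), (p, 9, a, 2, v, 13), (p, 9, a, 2, w, 32), (p, 9, a, 32, v, 13), (p, 9, a, 32, w, 32), (p, 9, a, 35, v, 13), (p, 9, a, 35, w, 32)}
Projecting to F, C, E (16 duplicate(s) eliminated): {(p, t, 19), (p, t, 2), (p, t, 32), (p, t, 35), (p, v, 19), (p, v, 2), (p, v, 32), (p, v, 35), (p, w, 19), (p, w, 2), (p, w, 32), (p, w, 35)}

{(p, t, 19), (p, t, 2), (p, t, 32), (p, t, 35), (p, v, 19), (p, v, 2), (p, v, 32), (p, v, 35), (p, w, 19), (p, w, 2), (p, w, 32), (p, w, 35)}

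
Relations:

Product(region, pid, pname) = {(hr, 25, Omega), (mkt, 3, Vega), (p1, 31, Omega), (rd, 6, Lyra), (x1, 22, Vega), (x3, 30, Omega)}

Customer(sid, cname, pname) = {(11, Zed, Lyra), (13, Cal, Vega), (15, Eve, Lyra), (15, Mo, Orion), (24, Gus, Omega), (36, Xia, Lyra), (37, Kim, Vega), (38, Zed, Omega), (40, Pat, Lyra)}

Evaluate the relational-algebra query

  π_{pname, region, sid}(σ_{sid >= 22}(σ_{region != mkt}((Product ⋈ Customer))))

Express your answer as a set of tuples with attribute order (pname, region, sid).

Joining Product and Customer on pname yields {(hr, 25, Omega, 24, Gus), (hr, 25, Omega, 38, Zed), (mkt, 3, Vega, 13, Cal), (mkt, 3, Vega, 37, Kim), (p1, 31, Omega, 24, Gus), (p1, 31, Omega, 38, Zed), (rd, 6, Lyra, 11, Zed), (rd, 6, Lyra, 15, Eve), (rd, 6, Lyra, 36, Xia), (rd, 6, Lyra, 40, Pat), (x1, 22, Vega, 13, Cal), (x1, 22, Vega, 37, Kim), (x3, 30, Omega, 24, Gus), (x3, 30, Omega, 38, Zed)}.
Filtering on region != mkt leaves {(hr, 25, Omega, 24, Gus), (hr, 25, Omega, 38, Zed), (p1, 31, Omega, 24, Gus), (p1, 31, Omega, 38, Zed), (rd, 6, Lyra, 11, Zed), (rd, 6, Lyra, 15, Eve), (rd, 6, Lyra, 36, Xia), (rd, 6, Lyra, 40, Pat), (x1, 22, Vega, 13, Cal), (x1, 22, Vega, 37, Kim), (x3, 30, Omega, 24, Gus), (x3, 30, Omega, 38, Zed)}.
Filtering on sid >= 22 leaves {(hr, 25, Omega, 24, Gus), (hr, 25, Omega, 38, Zed), (p1, 31, Omega, 24, Gus), (p1, 31, Omega, 38, Zed), (rd, 6, Lyra, 36, Xia), (rd, 6, Lyra, 40, Pat), (x1, 22, Vega, 37, Kim), (x3, 30, Omega, 24, Gus), (x3, 30, Omega, 38, Zed)}.
Projecting to pname, region, sid: {(Lyra, rd, 36), (Lyra, rd, 40), (Omega, hr, 24), (Omega, hr, 38), (Omega, p1, 24), (Omega, p1, 38), (Omega, x3, 24), (Omega, x3, 38), (Vega, x1, 37)}

{(Lyra, rd, 36), (Lyra, rd, 40), (Omega, hr, 24), (Omega, hr, 38), (Omega, p1, 24), (Omega, p1, 38), (Omega, x3, 24), (Omega, x3, 38), (Vega, x1, 37)}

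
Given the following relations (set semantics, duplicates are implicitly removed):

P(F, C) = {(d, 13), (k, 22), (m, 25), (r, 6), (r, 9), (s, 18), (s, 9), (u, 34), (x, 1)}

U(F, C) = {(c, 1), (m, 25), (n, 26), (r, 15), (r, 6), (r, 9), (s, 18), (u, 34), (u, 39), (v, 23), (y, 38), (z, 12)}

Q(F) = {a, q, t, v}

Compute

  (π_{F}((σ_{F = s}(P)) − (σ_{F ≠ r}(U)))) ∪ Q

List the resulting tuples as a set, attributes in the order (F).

Filtering on F = s leaves {(s, 18), (s, 9)}.
Filtering on F ≠ r leaves {(c, 1), (m, 25), (n, 26), (s, 18), (u, 34), (u, 39), (v, 23), (y, 38), (z, 12)}.
Set difference of the two operands is {(s, 9)}.
π_{F} gives {s}.
Set union of the two operands is {a, q, s, t, v}.

{a, q, s, t, v}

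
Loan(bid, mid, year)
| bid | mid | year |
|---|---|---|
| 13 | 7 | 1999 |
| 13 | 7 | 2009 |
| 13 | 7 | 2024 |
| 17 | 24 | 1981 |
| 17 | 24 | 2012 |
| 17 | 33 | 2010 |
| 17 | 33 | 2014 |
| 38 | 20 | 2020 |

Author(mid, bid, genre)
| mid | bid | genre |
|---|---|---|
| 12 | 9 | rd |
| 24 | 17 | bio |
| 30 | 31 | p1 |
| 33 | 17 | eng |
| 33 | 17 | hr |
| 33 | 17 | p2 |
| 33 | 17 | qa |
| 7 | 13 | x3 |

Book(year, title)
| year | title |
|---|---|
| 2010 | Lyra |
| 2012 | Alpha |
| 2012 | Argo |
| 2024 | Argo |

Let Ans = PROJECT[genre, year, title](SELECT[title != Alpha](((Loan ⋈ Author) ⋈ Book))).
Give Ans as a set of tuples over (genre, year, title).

{(bio, 2012, Argo), (eng, 2010, Lyra), (hr, 2010, Lyra), (p2, 2010, Lyra), (qa, 2010, Lyra), (x3, 2024, Argo)}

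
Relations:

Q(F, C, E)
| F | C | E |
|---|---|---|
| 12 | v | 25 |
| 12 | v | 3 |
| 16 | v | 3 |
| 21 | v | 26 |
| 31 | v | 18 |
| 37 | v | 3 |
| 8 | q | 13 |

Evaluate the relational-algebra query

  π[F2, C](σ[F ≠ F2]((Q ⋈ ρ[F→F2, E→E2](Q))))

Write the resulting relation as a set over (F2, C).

ρ[F→F2, E→E2]: schema becomes (F2, C, E2); tuples unchanged.
Natural join on C: {(12, v, 25, 12, 25), (12, v, 25, 12, 3), (12, v, 25, 16, 3), (12, v, 25, 21, 26), (12, v, 25, 31, 18), (12, v, 25, 37, 3), (12, v, 3, 12, 25), (12, v, 3, 12, 3), (12, v, 3, 16, 3), (12, v, 3, 21, 26), (12, v, 3, 31, 18), (12, v, 3, 37, 3), (16, v, 3, 12, 25), (16, v, 3, 12, 3), (16, v, 3, 16, 3), (16, v, 3, 21, 26), (16, v, 3, 31, 18), (16, v, 3, 37, 3), (21, v, 26, 12, 25), (21, v, 26, 12, 3), (21, v, 26, 16, 3), (21, v, 26, 21, 26), (21, v, 26, 31, 18), (21, v, 26, 37, 3), (31, v, 18, 12, 25), (31, v, 18, 12, 3), (31, v, 18, 16, 3), (31, v, 18, 21, 26), (31, v, 18, 31, 18), (31, v, 18, 37, 3), (37, v, 3, 12, 25), (37, v, 3, 12, 3), (37, v, 3, 16, 3), (37, v, 3, 21, 26), (37, v, 3, 31, 18), (37, v, 3, 37, 3), (8, q, 13, 8, 13)}
Selection F ≠ F2: {(12, v, 25, 16, 3), (12, v, 25, 21, 26), (12, v, 25, 31, 18), (12, v, 25, 37, 3), (12, v, 3, 16, 3), (12, v, 3, 21, 26), (12, v, 3, 31, 18), (12, v, 3, 37, 3), (16, v, 3, 12, 25), (16, v, 3, 12, 3), (16, v, 3, 21, 26), (16, v, 3, 31, 18), (16, v, 3, 37, 3), (21, v, 26, 12, 25), (21, v, 26, 12, 3), (21, v, 26, 16, 3), (21, v, 26, 31, 18), (21, v, 26, 37, 3), (31, v, 18, 12, 25), (31, v, 18, 12, 3), (31, v, 18, 16, 3), (31, v, 18, 21, 26), (31, v, 18, 37, 3), (37, v, 3, 12, 25), (37, v, 3, 12, 3), (37, v, 3, 16, 3), (37, v, 3, 21, 26), (37, v, 3, 31, 18)}
Keep only column(s) F2, C (23 duplicate(s) eliminated): {(12, v), (16, v), (21, v), (31, v), (37, v)}

{(12, v), (16, v), (21, v), (31, v), (37, v)}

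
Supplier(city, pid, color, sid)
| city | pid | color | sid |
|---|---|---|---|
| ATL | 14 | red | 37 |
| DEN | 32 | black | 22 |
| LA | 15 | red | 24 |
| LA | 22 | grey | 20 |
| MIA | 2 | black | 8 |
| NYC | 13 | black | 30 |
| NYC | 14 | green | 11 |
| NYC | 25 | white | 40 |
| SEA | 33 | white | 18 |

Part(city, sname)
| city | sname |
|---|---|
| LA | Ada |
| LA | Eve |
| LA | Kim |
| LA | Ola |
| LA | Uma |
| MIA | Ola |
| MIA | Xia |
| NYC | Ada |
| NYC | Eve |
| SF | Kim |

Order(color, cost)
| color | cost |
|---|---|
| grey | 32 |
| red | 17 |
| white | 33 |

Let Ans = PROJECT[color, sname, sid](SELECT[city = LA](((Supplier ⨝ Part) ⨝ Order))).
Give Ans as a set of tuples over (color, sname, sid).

Supplier ⋈ Part (natural join on city): {(LA, 15, red, 24, Ada), (LA, 15, red, 24, Eve), (LA, 15, red, 24, Kim), (LA, 15, red, 24, Ola), (LA, 15, red, 24, Uma), (LA, 22, grey, 20, Ada), (LA, 22, grey, 20, Eve), (LA, 22, grey, 20, Kim), (LA, 22, grey, 20, Ola), (LA, 22, grey, 20, Uma), (MIA, 2, black, 8, Ola), (MIA, 2, black, 8, Xia), (NYC, 13, black, 30, Ada), (NYC, 13, black, 30, Eve), (NYC, 14, green, 11, Ada), (NYC, 14, green, 11, Eve), (NYC, 25, white, 40, Ada), (NYC, 25, white, 40, Eve)}
(Supplier ⨝ Part) ⋈ Order (natural join on color): {(LA, 15, red, 24, Ada, 17), (LA, 15, red, 24, Eve, 17), (LA, 15, red, 24, Kim, 17), (LA, 15, red, 24, Ola, 17), (LA, 15, red, 24, Uma, 17), (LA, 22, grey, 20, Ada, 32), (LA, 22, grey, 20, Eve, 32), (LA, 22, grey, 20, Kim, 32), (LA, 22, grey, 20, Ola, 32), (LA, 22, grey, 20, Uma, 32), (NYC, 25, white, 40, Ada, 33), (NYC, 25, white, 40, Eve, 33)}
σ[city = LA]: keep tuples satisfying city = LA → {(LA, 15, red, 24, Ada, 17), (LA, 15, red, 24, Eve, 17), (LA, 15, red, 24, Kim, 17), (LA, 15, red, 24, Ola, 17), (LA, 15, red, 24, Uma, 17), (LA, 22, grey, 20, Ada, 32), (LA, 22, grey, 20, Eve, 32), (LA, 22, grey, 20, Kim, 32), (LA, 22, grey, 20, Ola, 32), (LA, 22, grey, 20, Uma, 32)}
Projecting to color, sname, sid: {(grey, Ada, 20), (grey, Eve, 20), (grey, Kim, 20), (grey, Ola, 20), (grey, Uma, 20), (red, Ada, 24), (red, Eve, 24), (red, Kim, 24), (red, Ola, 24), (red, Uma, 24)}

{(grey, Ada, 20), (grey, Eve, 20), (grey, Kim, 20), (grey, Ola, 20), (grey, Uma, 20), (red, Ada, 24), (red, Eve, 24), (red, Kim, 24), (red, Ola, 24), (red, Uma, 24)}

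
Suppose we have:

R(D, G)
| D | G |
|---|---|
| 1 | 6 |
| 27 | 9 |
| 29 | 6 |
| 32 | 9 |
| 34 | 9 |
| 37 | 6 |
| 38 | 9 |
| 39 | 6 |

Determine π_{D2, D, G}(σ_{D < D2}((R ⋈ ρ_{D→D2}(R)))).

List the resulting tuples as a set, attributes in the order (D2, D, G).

ρ[D→D2]: schema becomes (D2, G); tuples unchanged.
Natural join on G: {(1, 6, 1), (1, 6, 29), (1, 6, 37), (1, 6, 39), (27, 9, 27), (27, 9, 32), (27, 9, 34), (27, 9, 38), (29, 6, 1), (29, 6, 29), (29, 6, 37), (29, 6, 39), (32, 9, 27), (32, 9, 32), (32, 9, 34), (32, 9, 38), (34, 9, 27), (34, 9, 32), (34, 9, 34), (34, 9, 38), (37, 6, 1), (37, 6, 29), (37, 6, 37), (37, 6, 39), (38, 9, 27), (38, 9, 32), (38, 9, 34), (38, 9, 38), (39, 6, 1), (39, 6, 29), (39, 6, 37), (39, 6, 39)}
σ[D < D2]: keep tuples satisfying D < D2 → {(1, 6, 29), (1, 6, 37), (1, 6, 39), (27, 9, 32), (27, 9, 34), (27, 9, 38), (29, 6, 37), (29, 6, 39), (32, 9, 34), (32, 9, 38), (34, 9, 38), (37, 6, 39)}
Keep only column(s) D2, D, G: {(29, 1, 6), (32, 27, 9), (34, 27, 9), (34, 32, 9), (37, 1, 6), (37, 29, 6), (38, 27, 9), (38, 32, 9), (38, 34, 9), (39, 1, 6), (39, 29, 6), (39, 37, 6)}

{(29, 1, 6), (32, 27, 9), (34, 27, 9), (34, 32, 9), (37, 1, 6), (37, 29, 6), (38, 27, 9), (38, 32, 9), (38, 34, 9), (39, 1, 6), (39, 29, 6), (39, 37, 6)}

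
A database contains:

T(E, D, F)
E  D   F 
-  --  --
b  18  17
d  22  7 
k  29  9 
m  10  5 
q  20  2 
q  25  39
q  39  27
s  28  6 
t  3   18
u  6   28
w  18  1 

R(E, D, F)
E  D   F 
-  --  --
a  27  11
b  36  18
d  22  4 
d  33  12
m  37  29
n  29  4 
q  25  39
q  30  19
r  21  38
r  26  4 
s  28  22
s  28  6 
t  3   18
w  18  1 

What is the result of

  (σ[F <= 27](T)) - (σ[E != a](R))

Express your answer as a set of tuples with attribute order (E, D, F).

σ[F <= 27]: keep tuples satisfying F <= 27 → {(b, 18, 17), (d, 22, 7), (k, 29, 9), (m, 10, 5), (q, 20, 2), (q, 39, 27), (s, 28, 6), (t, 3, 18), (w, 18, 1)}
σ[E != a]: keep tuples satisfying E != a → {(b, 36, 18), (d, 22, 4), (d, 33, 12), (m, 37, 29), (n, 29, 4), (q, 25, 39), (q, 30, 19), (r, 21, 38), (r, 26, 4), (s, 28, 22), (s, 28, 6), (t, 3, 18), (w, 18, 1)}
Difference: {(b, 18, 17), (d, 22, 7), (k, 29, 9), (m, 10, 5), (q, 20, 2), (q, 39, 27), (s, 28, 6), (t, 3, 18), (w, 18, 1)} with {(b, 36, 18), (d, 22, 4), (d, 33, 12), (m, 37, 29), (n, 29, 4), (q, 25, 39), (q, 30, 19), (r, 21, 38), (r, 26, 4), (s, 28, 22), (s, 28, 6), (t, 3, 18), (w, 18, 1)} → {(b, 18, 17), (d, 22, 7), (k, 29, 9), (m, 10, 5), (q, 20, 2), (q, 39, 27)}

{(b, 18, 17), (d, 22, 7), (k, 29, 9), (m, 10, 5), (q, 20, 2), (q, 39, 27)}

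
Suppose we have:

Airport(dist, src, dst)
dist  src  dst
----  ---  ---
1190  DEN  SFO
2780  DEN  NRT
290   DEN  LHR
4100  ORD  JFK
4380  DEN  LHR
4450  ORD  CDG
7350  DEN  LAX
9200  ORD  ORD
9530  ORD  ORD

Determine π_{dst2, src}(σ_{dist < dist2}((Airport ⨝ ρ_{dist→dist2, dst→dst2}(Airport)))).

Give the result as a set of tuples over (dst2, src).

ρ[dist→dist2, dst→dst2]: schema becomes (dist2, src, dst2); tuples unchanged.
Natural join on src: {(1190, DEN, SFO, 1190, SFO), (1190, DEN, SFO, 2780, NRT), (1190, DEN, SFO, 290, LHR), (1190, DEN, SFO, 4380, LHR), (1190, DEN, SFO, 7350, LAX), (2780, DEN, NRT, 1190, SFO), (2780, DEN, NRT, 2780, NRT), (2780, DEN, NRT, 290, LHR), (2780, DEN, NRT, 4380, LHR), (2780, DEN, NRT, 7350, LAX), (290, DEN, LHR, 1190, SFO), (290, DEN, LHR, 2780, NRT), (290, DEN, LHR, 290, LHR), (290, DEN, LHR, 4380, LHR), (290, DEN, LHR, 7350, LAX), (4100, ORD, JFK, 4100, JFK), (4100, ORD, JFK, 4450, CDG), (4100, ORD, JFK, 9200, ORD), (4100, ORD, JFK, 9530, ORD), (4380, DEN, LHR, 1190, SFO), (4380, DEN, LHR, 2780, NRT), (4380, DEN, LHR, 290, LHR), (4380, DEN, LHR, 4380, LHR), (4380, DEN, LHR, 7350, LAX), (4450, ORD, CDG, 4100, JFK), (4450, ORD, CDG, 4450, CDG), (4450, ORD, CDG, 9200, ORD), (4450, ORD, CDG, 9530, ORD), (7350, DEN, LAX, 1190, SFO), (7350, DEN, LAX, 2780, NRT), (7350, DEN, LAX, 290, LHR), (7350, DEN, LAX, 4380, LHR), (7350, DEN, LAX, 7350, LAX), (9200, ORD, ORD, 4100, JFK), (9200, ORD, ORD, 4450, CDG), (9200, ORD, ORD, 9200, ORD), (9200, ORD, ORD, 9530, ORD), (9530, ORD, ORD, 4100, JFK), (9530, ORD, ORD, 4450, CDG), (9530, ORD, ORD, 9200, ORD), (9530, ORD, ORD, 9530, ORD)}
Filtering on dist < dist2 leaves {(1190, DEN, SFO, 2780, NRT), (1190, DEN, SFO, 4380, LHR), (1190, DEN, SFO, 7350, LAX), (2780, DEN, NRT, 4380, LHR), (2780, DEN, NRT, 7350, LAX), (290, DEN, LHR, 1190, SFO), (290, DEN, LHR, 2780, NRT), (290, DEN, LHR, 4380, LHR), (290, DEN, LHR, 7350, LAX), (4100, ORD, JFK, 4450, CDG), (4100, ORD, JFK, 9200, ORD), (4100, ORD, JFK, 9530, ORD), (4380, DEN, LHR, 7350, LAX), (4450, ORD, CDG, 9200, ORD), (4450, ORD, CDG, 9530, ORD), (9200, ORD, ORD, 9530, ORD)}.
Projecting to dst2, src (10 duplicate(s) eliminated): {(CDG, ORD), (LAX, DEN), (LHR, DEN), (NRT, DEN), (ORD, ORD), (SFO, DEN)}

{(CDG, ORD), (LAX, DEN), (LHR, DEN), (NRT, DEN), (ORD, ORD), (SFO, DEN)}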